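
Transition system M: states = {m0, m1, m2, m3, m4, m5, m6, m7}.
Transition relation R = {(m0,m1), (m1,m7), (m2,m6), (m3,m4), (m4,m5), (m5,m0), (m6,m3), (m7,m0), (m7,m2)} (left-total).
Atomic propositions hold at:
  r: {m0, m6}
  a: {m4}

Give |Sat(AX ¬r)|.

Sat(¬r) = {m1, m2, m3, m4, m5, m7}
Sat(AX ¬r) = {s : every successor in {m1, m2, m3, m4, m5, m7}} = {m0, m1, m3, m4, m6}
|Sat(AX ¬r)| = |{m0, m1, m3, m4, m6}| = 5.

5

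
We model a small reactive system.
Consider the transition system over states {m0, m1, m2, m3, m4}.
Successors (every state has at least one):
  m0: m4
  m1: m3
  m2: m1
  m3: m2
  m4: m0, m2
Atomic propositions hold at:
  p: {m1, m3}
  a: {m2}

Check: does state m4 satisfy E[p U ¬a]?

Yes

Sat(¬a) = {m0, m1, m3, m4}
E[p U ¬a]: least fixpoint, start Z0 = Sat(¬a) = {m0, m1, m3, m4}, add states in Sat(p) with some successor in Z. Already a fixed point.
Sat(E[p U ¬a]) = {m0, m1, m3, m4}
m4 ∈ Sat(E[p U ¬a]) = {m0, m1, m3, m4}, so the formula holds at m4.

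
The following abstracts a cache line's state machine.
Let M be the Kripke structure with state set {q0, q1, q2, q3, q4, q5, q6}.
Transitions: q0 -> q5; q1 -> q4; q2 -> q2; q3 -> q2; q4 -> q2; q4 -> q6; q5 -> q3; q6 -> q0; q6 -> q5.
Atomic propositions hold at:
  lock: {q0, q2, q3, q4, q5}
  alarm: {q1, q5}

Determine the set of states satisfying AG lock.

{q0, q2, q3, q5}

AG lock: greatest fixpoint, start Z0 = {q0, q2, q3, q4, q5}, keep only states in Sat with every successor in Z. Z1 = {q0, q2, q3, q5}; fixed.
Sat(AG lock) = {q0, q2, q3, q5}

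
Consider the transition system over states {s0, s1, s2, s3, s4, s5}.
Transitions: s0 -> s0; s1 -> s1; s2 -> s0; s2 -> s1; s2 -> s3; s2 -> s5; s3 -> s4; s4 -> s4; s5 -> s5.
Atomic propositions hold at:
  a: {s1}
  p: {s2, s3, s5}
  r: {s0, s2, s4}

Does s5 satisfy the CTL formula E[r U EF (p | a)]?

Sat(p | a) = {s1, s2, s3, s5}
EF (p | a): least fixpoint, start Z0 = {s1, s2, s3, s5}, add states with some successor in Z. Already a fixed point.
Sat(EF (p | a)) = {s1, s2, s3, s5}
E[r U EF (p | a)]: least fixpoint, start Z0 = Sat(EF (p | a)) = {s1, s2, s3, s5}, add states in Sat(r) with some successor in Z. Already a fixed point.
Sat(E[r U EF (p | a)]) = {s1, s2, s3, s5}
s5 ∈ Sat(E[r U EF (p | a)]) = {s1, s2, s3, s5}, so the formula holds at s5.

Yes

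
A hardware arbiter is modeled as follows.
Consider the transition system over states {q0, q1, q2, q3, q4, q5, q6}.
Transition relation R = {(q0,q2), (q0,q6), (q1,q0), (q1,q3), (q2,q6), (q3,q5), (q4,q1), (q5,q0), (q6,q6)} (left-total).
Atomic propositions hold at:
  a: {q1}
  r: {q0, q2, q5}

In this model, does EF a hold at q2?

EF a: least fixpoint, start Z0 = {q1}, add states with some successor in Z. Z1 = {q1, q4}; fixed.
Sat(EF a) = {q1, q4}
q2 ∉ Sat(EF a) = {q1, q4}, so the formula does not hold at q2.

No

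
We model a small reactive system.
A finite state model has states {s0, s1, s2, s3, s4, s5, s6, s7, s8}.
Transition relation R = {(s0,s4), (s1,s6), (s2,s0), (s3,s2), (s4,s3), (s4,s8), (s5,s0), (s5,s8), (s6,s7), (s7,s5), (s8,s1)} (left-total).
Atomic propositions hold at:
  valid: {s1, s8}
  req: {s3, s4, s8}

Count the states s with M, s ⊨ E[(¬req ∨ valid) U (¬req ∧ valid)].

5

Sat(¬req) = {s0, s1, s2, s5, s6, s7}
Sat(¬req ∨ valid) = {s0, s1, s2, s5, s6, s7, s8}
Sat(¬req ∧ valid) = {s1}
E[(¬req ∨ valid) U (¬req ∧ valid)]: least fixpoint, start Z0 = Sat((¬req ∧ valid)) = {s1}, add states in Sat(¬req ∨ valid) with some successor in Z. Z1 = {s1, s8}; Z2 = {s1, s5, s8}; Z3 = {s1, s5, s7, s8}; Z4 = {s1, s5, s6, s7, s8}; fixed.
Sat(E[(¬req ∨ valid) U (¬req ∧ valid)]) = {s1, s5, s6, s7, s8}
|Sat(E[(¬req ∨ valid) U (¬req ∧ valid)])| = |{s1, s5, s6, s7, s8}| = 5.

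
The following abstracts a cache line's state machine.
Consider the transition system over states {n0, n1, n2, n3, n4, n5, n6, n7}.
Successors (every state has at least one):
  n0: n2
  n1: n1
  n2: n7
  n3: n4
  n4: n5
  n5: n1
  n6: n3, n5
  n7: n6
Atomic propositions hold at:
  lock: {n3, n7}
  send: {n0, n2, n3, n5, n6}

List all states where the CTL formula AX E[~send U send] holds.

Sat(~send) = {n1, n4, n7}
E[~send U send]: least fixpoint, start Z0 = Sat(send) = {n0, n2, n3, n5, n6}, add states in Sat(~send) with some successor in Z. Z1 = {n0, n2, n3, n4, n5, n6, n7}; fixed.
Sat(E[~send U send]) = {n0, n2, n3, n4, n5, n6, n7}
Sat(AX E[~send U send]) = {s : every successor in {n0, n2, n3, n4, n5, n6, n7}} = {n0, n2, n3, n4, n6, n7}

{n0, n2, n3, n4, n6, n7}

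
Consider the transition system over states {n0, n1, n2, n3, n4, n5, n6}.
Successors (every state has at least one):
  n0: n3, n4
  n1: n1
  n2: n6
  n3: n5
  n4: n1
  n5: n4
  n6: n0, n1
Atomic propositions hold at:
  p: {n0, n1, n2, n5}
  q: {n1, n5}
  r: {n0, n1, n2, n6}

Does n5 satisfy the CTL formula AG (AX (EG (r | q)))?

Sat(r | q) = {n0, n1, n2, n5, n6}
EG (r | q): greatest fixpoint, start Z0 = {n0, n1, n2, n5, n6}, keep only states in Sat with some successor in Z. Z1 = {n1, n2, n6}; fixed.
Sat(EG (r | q)) = {n1, n2, n6}
Sat(AX (EG (r | q))) = {s : every successor in {n1, n2, n6}} = {n1, n2, n4}
AG (AX (EG (r | q))): greatest fixpoint, start Z0 = {n1, n2, n4}, keep only states in Sat with every successor in Z. Z1 = {n1, n4}; fixed.
Sat(AG (AX (EG (r | q)))) = {n1, n4}
n5 ∉ Sat(AG (AX (EG (r | q)))) = {n1, n4}, so the formula does not hold at n5.

No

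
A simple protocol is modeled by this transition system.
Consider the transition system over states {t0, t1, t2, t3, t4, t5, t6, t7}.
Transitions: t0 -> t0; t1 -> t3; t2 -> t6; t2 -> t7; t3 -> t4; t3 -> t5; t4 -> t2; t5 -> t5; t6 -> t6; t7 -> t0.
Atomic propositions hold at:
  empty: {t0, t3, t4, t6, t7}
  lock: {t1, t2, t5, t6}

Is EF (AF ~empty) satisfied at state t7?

No

Sat(~empty) = {t1, t2, t5}
AF ~empty: least fixpoint, start Z0 = {t1, t2, t5}, add states with every successor in Z. Z1 = {t1, t2, t4, t5}; Z2 = {t1, t2, t3, t4, t5}; fixed.
Sat(AF ~empty) = {t1, t2, t3, t4, t5}
EF (AF ~empty): least fixpoint, start Z0 = {t1, t2, t3, t4, t5}, add states with some successor in Z. Already a fixed point.
Sat(EF (AF ~empty)) = {t1, t2, t3, t4, t5}
t7 ∉ Sat(EF (AF ~empty)) = {t1, t2, t3, t4, t5}, so the formula does not hold at t7.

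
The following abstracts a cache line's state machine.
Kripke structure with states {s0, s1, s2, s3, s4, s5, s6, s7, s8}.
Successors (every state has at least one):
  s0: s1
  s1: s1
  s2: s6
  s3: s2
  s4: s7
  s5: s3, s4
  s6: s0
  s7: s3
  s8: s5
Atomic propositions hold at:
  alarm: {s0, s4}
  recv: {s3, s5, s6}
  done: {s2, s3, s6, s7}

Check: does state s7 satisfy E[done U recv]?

E[done U recv]: least fixpoint, start Z0 = Sat(recv) = {s3, s5, s6}, add states in Sat(done) with some successor in Z. Z1 = {s2, s3, s5, s6, s7}; fixed.
Sat(E[done U recv]) = {s2, s3, s5, s6, s7}
s7 ∈ Sat(E[done U recv]) = {s2, s3, s5, s6, s7}, so the formula holds at s7.

Yes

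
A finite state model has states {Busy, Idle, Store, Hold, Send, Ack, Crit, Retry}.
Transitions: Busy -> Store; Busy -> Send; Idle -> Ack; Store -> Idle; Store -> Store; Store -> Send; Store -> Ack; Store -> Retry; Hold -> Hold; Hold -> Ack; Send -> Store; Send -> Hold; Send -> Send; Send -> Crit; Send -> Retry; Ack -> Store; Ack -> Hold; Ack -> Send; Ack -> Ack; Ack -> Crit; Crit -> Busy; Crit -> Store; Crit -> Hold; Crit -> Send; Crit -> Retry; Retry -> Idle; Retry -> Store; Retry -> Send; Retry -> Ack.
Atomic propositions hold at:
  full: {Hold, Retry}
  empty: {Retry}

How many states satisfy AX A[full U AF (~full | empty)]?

4

Sat(~full) = {Busy, Idle, Store, Send, Ack, Crit}
Sat(~full | empty) = {Busy, Idle, Store, Send, Ack, Crit, Retry}
AF (~full | empty): least fixpoint, start Z0 = {Busy, Idle, Store, Send, Ack, Crit, Retry}, add states with every successor in Z. Already a fixed point.
Sat(AF (~full | empty)) = {Busy, Idle, Store, Send, Ack, Crit, Retry}
A[full U AF (~full | empty)]: least fixpoint, start Z0 = Sat(AF (~full | empty)) = {Busy, Idle, Store, Send, Ack, Crit, Retry}, add states in Sat(full) with every successor in Z. Already a fixed point.
Sat(A[full U AF (~full | empty)]) = {Busy, Idle, Store, Send, Ack, Crit, Retry}
Sat(AX A[full U AF (~full | empty)]) = {s : every successor in {Busy, Idle, Store, Send, Ack, Crit, Retry}} = {Busy, Idle, Store, Retry}
|Sat(AX A[full U AF (~full | empty)])| = |{Busy, Idle, Store, Retry}| = 4.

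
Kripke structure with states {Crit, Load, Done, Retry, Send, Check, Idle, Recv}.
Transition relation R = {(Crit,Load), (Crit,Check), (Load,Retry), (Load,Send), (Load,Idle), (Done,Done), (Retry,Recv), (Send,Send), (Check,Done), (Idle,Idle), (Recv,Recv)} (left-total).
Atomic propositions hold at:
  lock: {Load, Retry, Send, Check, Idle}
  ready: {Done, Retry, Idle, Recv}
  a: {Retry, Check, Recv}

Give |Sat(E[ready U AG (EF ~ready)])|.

1

Sat(~ready) = {Crit, Load, Send, Check}
EF ~ready: least fixpoint, start Z0 = {Crit, Load, Send, Check}, add states with some successor in Z. Already a fixed point.
Sat(EF ~ready) = {Crit, Load, Send, Check}
AG (EF ~ready): greatest fixpoint, start Z0 = {Crit, Load, Send, Check}, keep only states in Sat with every successor in Z. Z1 = {Crit, Send}; Z2 = {Send}; fixed.
Sat(AG (EF ~ready)) = {Send}
E[ready U AG (EF ~ready)]: least fixpoint, start Z0 = Sat(AG (EF ~ready)) = {Send}, add states in Sat(ready) with some successor in Z. Already a fixed point.
Sat(E[ready U AG (EF ~ready)]) = {Send}
|Sat(E[ready U AG (EF ~ready)])| = |{Send}| = 1.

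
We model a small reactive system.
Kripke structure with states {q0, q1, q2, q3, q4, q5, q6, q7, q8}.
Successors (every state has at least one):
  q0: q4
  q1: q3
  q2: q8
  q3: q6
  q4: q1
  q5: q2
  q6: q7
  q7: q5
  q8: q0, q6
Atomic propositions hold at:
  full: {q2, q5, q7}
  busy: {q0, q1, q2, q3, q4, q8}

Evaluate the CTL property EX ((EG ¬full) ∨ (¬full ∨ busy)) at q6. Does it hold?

No

Sat(¬full) = {q0, q1, q3, q4, q6, q8}
EG ¬full: greatest fixpoint, start Z0 = {q0, q1, q3, q4, q6, q8}, keep only states in Sat with some successor in Z. Z1 = {q0, q1, q3, q4, q8}; Z2 = {q0, q1, q4, q8}; Z3 = {q0, q4, q8}; Z4 = {q0, q8}; Z5 = {q8}; Z6 = ∅; fixed.
Sat(EG ¬full) = ∅
Sat(¬full ∨ busy) = {q0, q1, q2, q3, q4, q6, q8}
Sat((EG ¬full) ∨ (¬full ∨ busy)) = {q0, q1, q2, q3, q4, q6, q8}
Sat(EX ((EG ¬full) ∨ (¬full ∨ busy))) = {s : some successor in {q0, q1, q2, q3, q4, q6, q8}} = {q0, q1, q2, q3, q4, q5, q8}
q6 ∉ Sat(EX ((EG ¬full) ∨ (¬full ∨ busy))) = {q0, q1, q2, q3, q4, q5, q8}, so the formula does not hold at q6.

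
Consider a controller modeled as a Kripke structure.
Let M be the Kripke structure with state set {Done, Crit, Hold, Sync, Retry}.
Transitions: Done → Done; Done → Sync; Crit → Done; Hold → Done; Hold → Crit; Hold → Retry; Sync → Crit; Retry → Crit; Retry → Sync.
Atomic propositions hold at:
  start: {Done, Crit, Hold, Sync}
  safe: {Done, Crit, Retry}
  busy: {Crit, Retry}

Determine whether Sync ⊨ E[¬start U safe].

No

Sat(¬start) = {Retry}
E[¬start U safe]: least fixpoint, start Z0 = Sat(safe) = {Done, Crit, Retry}, add states in Sat(¬start) with some successor in Z. Already a fixed point.
Sat(E[¬start U safe]) = {Done, Crit, Retry}
Sync ∉ Sat(E[¬start U safe]) = {Done, Crit, Retry}, so the formula does not hold at Sync.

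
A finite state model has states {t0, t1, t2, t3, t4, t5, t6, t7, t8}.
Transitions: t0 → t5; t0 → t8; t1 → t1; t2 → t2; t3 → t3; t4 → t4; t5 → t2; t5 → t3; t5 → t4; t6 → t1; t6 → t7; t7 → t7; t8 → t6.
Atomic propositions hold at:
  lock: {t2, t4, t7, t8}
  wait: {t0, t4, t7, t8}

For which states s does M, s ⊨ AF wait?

AF wait: least fixpoint, start Z0 = {t0, t4, t7, t8}, add states with every successor in Z. Already a fixed point.
Sat(AF wait) = {t0, t4, t7, t8}

{t0, t4, t7, t8}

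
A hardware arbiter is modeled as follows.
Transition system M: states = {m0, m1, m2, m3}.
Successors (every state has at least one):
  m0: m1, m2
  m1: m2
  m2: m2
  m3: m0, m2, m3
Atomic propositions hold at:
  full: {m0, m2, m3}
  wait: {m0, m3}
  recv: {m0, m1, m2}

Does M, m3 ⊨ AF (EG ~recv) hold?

Yes

Sat(~recv) = {m3}
EG ~recv: greatest fixpoint, start Z0 = {m3}, keep only states in Sat with some successor in Z. Already a fixed point.
Sat(EG ~recv) = {m3}
AF (EG ~recv): least fixpoint, start Z0 = {m3}, add states with every successor in Z. Already a fixed point.
Sat(AF (EG ~recv)) = {m3}
m3 ∈ Sat(AF (EG ~recv)) = {m3}, so the formula holds at m3.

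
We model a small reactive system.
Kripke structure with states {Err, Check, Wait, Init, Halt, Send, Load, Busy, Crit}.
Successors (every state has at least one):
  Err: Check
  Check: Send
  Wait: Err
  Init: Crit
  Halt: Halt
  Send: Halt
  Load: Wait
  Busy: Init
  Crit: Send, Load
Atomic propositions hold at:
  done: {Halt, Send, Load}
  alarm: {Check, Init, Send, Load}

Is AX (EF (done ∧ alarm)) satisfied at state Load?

Sat(done ∧ alarm) = {Send, Load}
EF (done ∧ alarm): least fixpoint, start Z0 = {Send, Load}, add states with some successor in Z. Z1 = {Check, Send, Load, Crit}; Z2 = {Err, Check, Init, Send, Load, Crit}; Z3 = {Err, Check, Wait, Init, Send, Load, Busy, Crit}; fixed.
Sat(EF (done ∧ alarm)) = {Err, Check, Wait, Init, Send, Load, Busy, Crit}
Sat(AX (EF (done ∧ alarm))) = {s : every successor in {Err, Check, Wait, Init, Send, Load, Busy, Crit}} = {Err, Check, Wait, Init, Load, Busy, Crit}
Load ∈ Sat(AX (EF (done ∧ alarm))) = {Err, Check, Wait, Init, Load, Busy, Crit}, so the formula holds at Load.

Yes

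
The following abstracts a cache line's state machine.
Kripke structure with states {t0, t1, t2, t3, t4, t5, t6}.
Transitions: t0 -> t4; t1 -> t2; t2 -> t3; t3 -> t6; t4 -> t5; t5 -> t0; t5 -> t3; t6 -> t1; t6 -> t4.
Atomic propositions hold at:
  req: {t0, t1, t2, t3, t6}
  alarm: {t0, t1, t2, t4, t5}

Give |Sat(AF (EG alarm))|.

3

EG alarm: greatest fixpoint, start Z0 = {t0, t1, t2, t4, t5}, keep only states in Sat with some successor in Z. Z1 = {t0, t1, t4, t5}; Z2 = {t0, t4, t5}; fixed.
Sat(EG alarm) = {t0, t4, t5}
AF (EG alarm): least fixpoint, start Z0 = {t0, t4, t5}, add states with every successor in Z. Already a fixed point.
Sat(AF (EG alarm)) = {t0, t4, t5}
|Sat(AF (EG alarm))| = |{t0, t4, t5}| = 3.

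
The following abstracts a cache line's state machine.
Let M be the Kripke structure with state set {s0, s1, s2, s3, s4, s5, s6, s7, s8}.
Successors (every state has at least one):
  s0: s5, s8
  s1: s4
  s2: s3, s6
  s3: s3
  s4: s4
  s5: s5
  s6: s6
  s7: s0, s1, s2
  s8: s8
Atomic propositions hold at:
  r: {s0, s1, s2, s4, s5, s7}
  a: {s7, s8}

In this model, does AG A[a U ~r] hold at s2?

Sat(~r) = {s3, s6, s8}
A[a U ~r]: least fixpoint, start Z0 = Sat(~r) = {s3, s6, s8}, add states in Sat(a) with every successor in Z. Already a fixed point.
Sat(A[a U ~r]) = {s3, s6, s8}
AG A[a U ~r]: greatest fixpoint, start Z0 = {s3, s6, s8}, keep only states in Sat with every successor in Z. Already a fixed point.
Sat(AG A[a U ~r]) = {s3, s6, s8}
s2 ∉ Sat(AG A[a U ~r]) = {s3, s6, s8}, so the formula does not hold at s2.

No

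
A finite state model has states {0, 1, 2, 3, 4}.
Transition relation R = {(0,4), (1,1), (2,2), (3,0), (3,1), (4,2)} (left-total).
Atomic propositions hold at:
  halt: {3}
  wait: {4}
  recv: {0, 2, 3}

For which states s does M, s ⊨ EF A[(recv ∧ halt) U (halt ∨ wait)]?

{0, 3, 4}

Sat(recv ∧ halt) = {3}
Sat(halt ∨ wait) = {3, 4}
A[(recv ∧ halt) U (halt ∨ wait)]: least fixpoint, start Z0 = Sat((halt ∨ wait)) = {3, 4}, add states in Sat(recv ∧ halt) with every successor in Z. Already a fixed point.
Sat(A[(recv ∧ halt) U (halt ∨ wait)]) = {3, 4}
EF A[(recv ∧ halt) U (halt ∨ wait)]: least fixpoint, start Z0 = {3, 4}, add states with some successor in Z. Z1 = {0, 3, 4}; fixed.
Sat(EF A[(recv ∧ halt) U (halt ∨ wait)]) = {0, 3, 4}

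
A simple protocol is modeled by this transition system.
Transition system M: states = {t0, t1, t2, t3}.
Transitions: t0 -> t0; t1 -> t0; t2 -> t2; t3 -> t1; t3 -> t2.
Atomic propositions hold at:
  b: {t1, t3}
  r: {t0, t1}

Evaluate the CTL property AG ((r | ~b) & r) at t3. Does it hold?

No

Sat(~b) = {t0, t2}
Sat(r | ~b) = {t0, t1, t2}
Sat((r | ~b) & r) = {t0, t1}
AG ((r | ~b) & r): greatest fixpoint, start Z0 = {t0, t1}, keep only states in Sat with every successor in Z. Already a fixed point.
Sat(AG ((r | ~b) & r)) = {t0, t1}
t3 ∉ Sat(AG ((r | ~b) & r)) = {t0, t1}, so the formula does not hold at t3.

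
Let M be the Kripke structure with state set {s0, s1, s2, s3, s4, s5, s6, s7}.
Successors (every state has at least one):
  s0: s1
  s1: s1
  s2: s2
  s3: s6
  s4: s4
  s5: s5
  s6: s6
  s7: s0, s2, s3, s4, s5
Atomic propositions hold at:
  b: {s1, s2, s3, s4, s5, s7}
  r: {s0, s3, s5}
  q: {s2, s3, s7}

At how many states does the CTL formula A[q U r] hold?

A[q U r]: least fixpoint, start Z0 = Sat(r) = {s0, s3, s5}, add states in Sat(q) with every successor in Z. Already a fixed point.
Sat(A[q U r]) = {s0, s3, s5}
|Sat(A[q U r])| = |{s0, s3, s5}| = 3.

3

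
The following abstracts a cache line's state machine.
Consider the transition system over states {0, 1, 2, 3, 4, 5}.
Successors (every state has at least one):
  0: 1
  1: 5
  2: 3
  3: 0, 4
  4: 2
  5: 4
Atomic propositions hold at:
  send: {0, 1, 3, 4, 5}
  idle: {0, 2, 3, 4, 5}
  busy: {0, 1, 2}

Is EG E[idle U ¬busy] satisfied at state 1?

Sat(¬busy) = {3, 4, 5}
E[idle U ¬busy]: least fixpoint, start Z0 = Sat(¬busy) = {3, 4, 5}, add states in Sat(idle) with some successor in Z. Z1 = {2, 3, 4, 5}; fixed.
Sat(E[idle U ¬busy]) = {2, 3, 4, 5}
EG E[idle U ¬busy]: greatest fixpoint, start Z0 = {2, 3, 4, 5}, keep only states in Sat with some successor in Z. Already a fixed point.
Sat(EG E[idle U ¬busy]) = {2, 3, 4, 5}
1 ∉ Sat(EG E[idle U ¬busy]) = {2, 3, 4, 5}, so the formula does not hold at 1.

No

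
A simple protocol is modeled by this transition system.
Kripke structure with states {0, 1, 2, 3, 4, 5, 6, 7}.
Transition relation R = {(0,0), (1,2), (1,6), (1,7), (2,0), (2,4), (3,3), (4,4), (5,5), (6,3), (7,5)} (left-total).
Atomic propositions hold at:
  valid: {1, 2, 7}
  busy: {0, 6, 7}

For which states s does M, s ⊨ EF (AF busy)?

AF busy: least fixpoint, start Z0 = {0, 6, 7}, add states with every successor in Z. Already a fixed point.
Sat(AF busy) = {0, 6, 7}
EF (AF busy): least fixpoint, start Z0 = {0, 6, 7}, add states with some successor in Z. Z1 = {0, 1, 2, 6, 7}; fixed.
Sat(EF (AF busy)) = {0, 1, 2, 6, 7}

{0, 1, 2, 6, 7}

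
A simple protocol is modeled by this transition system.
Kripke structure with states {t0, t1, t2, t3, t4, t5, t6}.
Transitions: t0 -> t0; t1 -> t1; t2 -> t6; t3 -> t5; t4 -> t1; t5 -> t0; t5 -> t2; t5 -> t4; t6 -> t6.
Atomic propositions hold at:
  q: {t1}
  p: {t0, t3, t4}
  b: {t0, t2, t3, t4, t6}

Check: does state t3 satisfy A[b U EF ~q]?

Yes

Sat(~q) = {t0, t2, t3, t4, t5, t6}
EF ~q: least fixpoint, start Z0 = {t0, t2, t3, t4, t5, t6}, add states with some successor in Z. Already a fixed point.
Sat(EF ~q) = {t0, t2, t3, t4, t5, t6}
A[b U EF ~q]: least fixpoint, start Z0 = Sat(EF ~q) = {t0, t2, t3, t4, t5, t6}, add states in Sat(b) with every successor in Z. Already a fixed point.
Sat(A[b U EF ~q]) = {t0, t2, t3, t4, t5, t6}
t3 ∈ Sat(A[b U EF ~q]) = {t0, t2, t3, t4, t5, t6}, so the formula holds at t3.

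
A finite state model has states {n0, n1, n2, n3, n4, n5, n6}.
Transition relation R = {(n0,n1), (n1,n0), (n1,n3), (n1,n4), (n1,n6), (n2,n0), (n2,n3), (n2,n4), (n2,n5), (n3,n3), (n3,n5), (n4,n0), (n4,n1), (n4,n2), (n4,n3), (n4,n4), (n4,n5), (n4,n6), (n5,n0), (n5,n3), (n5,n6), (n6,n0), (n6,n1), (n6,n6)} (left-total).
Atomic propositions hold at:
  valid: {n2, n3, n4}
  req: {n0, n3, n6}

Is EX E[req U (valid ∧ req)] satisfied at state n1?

Yes

Sat(valid ∧ req) = {n3}
E[req U (valid ∧ req)]: least fixpoint, start Z0 = Sat((valid ∧ req)) = {n3}, add states in Sat(req) with some successor in Z. Already a fixed point.
Sat(E[req U (valid ∧ req)]) = {n3}
Sat(EX E[req U (valid ∧ req)]) = {s : some successor in {n3}} = {n1, n2, n3, n4, n5}
n1 ∈ Sat(EX E[req U (valid ∧ req)]) = {n1, n2, n3, n4, n5}, so the formula holds at n1.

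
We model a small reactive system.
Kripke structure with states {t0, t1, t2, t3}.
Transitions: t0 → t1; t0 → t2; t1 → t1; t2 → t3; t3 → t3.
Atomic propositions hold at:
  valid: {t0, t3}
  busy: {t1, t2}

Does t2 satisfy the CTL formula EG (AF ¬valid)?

Sat(¬valid) = {t1, t2}
AF ¬valid: least fixpoint, start Z0 = {t1, t2}, add states with every successor in Z. Z1 = {t0, t1, t2}; fixed.
Sat(AF ¬valid) = {t0, t1, t2}
EG (AF ¬valid): greatest fixpoint, start Z0 = {t0, t1, t2}, keep only states in Sat with some successor in Z. Z1 = {t0, t1}; fixed.
Sat(EG (AF ¬valid)) = {t0, t1}
t2 ∉ Sat(EG (AF ¬valid)) = {t0, t1}, so the formula does not hold at t2.

No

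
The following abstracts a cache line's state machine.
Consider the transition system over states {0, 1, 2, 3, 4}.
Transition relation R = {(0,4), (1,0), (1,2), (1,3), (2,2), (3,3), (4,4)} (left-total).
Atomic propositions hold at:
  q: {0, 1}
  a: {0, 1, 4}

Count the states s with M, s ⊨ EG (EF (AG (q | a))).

3

Sat(q | a) = {0, 1, 4}
AG (q | a): greatest fixpoint, start Z0 = {0, 1, 4}, keep only states in Sat with every successor in Z. Z1 = {0, 4}; fixed.
Sat(AG (q | a)) = {0, 4}
EF (AG (q | a)): least fixpoint, start Z0 = {0, 4}, add states with some successor in Z. Z1 = {0, 1, 4}; fixed.
Sat(EF (AG (q | a))) = {0, 1, 4}
EG (EF (AG (q | a))): greatest fixpoint, start Z0 = {0, 1, 4}, keep only states in Sat with some successor in Z. Already a fixed point.
Sat(EG (EF (AG (q | a)))) = {0, 1, 4}
|Sat(EG (EF (AG (q | a))))| = |{0, 1, 4}| = 3.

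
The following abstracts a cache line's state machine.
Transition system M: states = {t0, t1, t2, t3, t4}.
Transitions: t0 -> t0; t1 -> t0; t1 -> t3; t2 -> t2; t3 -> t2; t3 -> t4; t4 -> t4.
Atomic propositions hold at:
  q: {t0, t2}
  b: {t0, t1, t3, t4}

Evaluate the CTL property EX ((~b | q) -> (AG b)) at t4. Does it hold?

Yes

Sat(~b) = {t2}
Sat(~b | q) = {t0, t2}
AG b: greatest fixpoint, start Z0 = {t0, t1, t3, t4}, keep only states in Sat with every successor in Z. Z1 = {t0, t1, t4}; Z2 = {t0, t4}; fixed.
Sat(AG b) = {t0, t4}
Sat((~b | q) -> (AG b)) = {t0, t1, t3, t4}
Sat(EX ((~b | q) -> (AG b))) = {s : some successor in {t0, t1, t3, t4}} = {t0, t1, t3, t4}
t4 ∈ Sat(EX ((~b | q) -> (AG b))) = {t0, t1, t3, t4}, so the formula holds at t4.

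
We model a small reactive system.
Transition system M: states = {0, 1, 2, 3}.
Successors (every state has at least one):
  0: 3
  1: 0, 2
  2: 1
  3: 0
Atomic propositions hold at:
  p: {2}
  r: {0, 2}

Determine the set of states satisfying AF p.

{2}

AF p: least fixpoint, start Z0 = {2}, add states with every successor in Z. Already a fixed point.
Sat(AF p) = {2}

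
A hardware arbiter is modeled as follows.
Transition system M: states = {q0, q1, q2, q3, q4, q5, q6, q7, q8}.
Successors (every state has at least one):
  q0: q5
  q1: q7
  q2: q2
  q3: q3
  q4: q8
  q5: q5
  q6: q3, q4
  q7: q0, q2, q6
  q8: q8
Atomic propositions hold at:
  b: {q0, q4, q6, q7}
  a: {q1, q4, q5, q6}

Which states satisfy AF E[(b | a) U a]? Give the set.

{q0, q1, q4, q5, q6, q7}

Sat(b | a) = {q0, q1, q4, q5, q6, q7}
E[(b | a) U a]: least fixpoint, start Z0 = Sat(a) = {q1, q4, q5, q6}, add states in Sat(b | a) with some successor in Z. Z1 = {q0, q1, q4, q5, q6, q7}; fixed.
Sat(E[(b | a) U a]) = {q0, q1, q4, q5, q6, q7}
AF E[(b | a) U a]: least fixpoint, start Z0 = {q0, q1, q4, q5, q6, q7}, add states with every successor in Z. Already a fixed point.
Sat(AF E[(b | a) U a]) = {q0, q1, q4, q5, q6, q7}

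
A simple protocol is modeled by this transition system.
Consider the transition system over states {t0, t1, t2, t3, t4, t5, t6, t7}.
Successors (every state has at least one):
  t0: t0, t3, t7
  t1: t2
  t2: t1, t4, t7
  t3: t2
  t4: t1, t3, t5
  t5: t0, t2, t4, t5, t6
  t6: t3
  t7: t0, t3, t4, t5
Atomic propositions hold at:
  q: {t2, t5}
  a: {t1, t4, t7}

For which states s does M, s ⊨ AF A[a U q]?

{t1, t2, t3, t4, t5, t6}

A[a U q]: least fixpoint, start Z0 = Sat(q) = {t2, t5}, add states in Sat(a) with every successor in Z. Z1 = {t1, t2, t5}; fixed.
Sat(A[a U q]) = {t1, t2, t5}
AF A[a U q]: least fixpoint, start Z0 = {t1, t2, t5}, add states with every successor in Z. Z1 = {t1, t2, t3, t5}; Z2 = {t1, t2, t3, t4, t5, t6}; fixed.
Sat(AF A[a U q]) = {t1, t2, t3, t4, t5, t6}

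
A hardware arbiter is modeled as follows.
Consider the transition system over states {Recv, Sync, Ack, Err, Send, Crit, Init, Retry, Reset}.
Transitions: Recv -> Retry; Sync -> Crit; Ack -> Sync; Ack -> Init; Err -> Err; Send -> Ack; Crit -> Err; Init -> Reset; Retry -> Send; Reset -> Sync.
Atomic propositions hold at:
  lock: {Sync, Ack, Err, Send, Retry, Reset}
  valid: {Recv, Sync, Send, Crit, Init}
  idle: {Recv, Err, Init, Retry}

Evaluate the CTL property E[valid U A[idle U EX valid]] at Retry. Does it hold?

Sat(EX valid) = {s : some successor in {Recv, Sync, Send, Crit, Init}} = {Sync, Ack, Retry, Reset}
A[idle U EX valid]: least fixpoint, start Z0 = Sat(EX valid) = {Sync, Ack, Retry, Reset}, add states in Sat(idle) with every successor in Z. Z1 = {Recv, Sync, Ack, Init, Retry, Reset}; fixed.
Sat(A[idle U EX valid]) = {Recv, Sync, Ack, Init, Retry, Reset}
E[valid U A[idle U EX valid]]: least fixpoint, start Z0 = Sat(A[idle U EX valid]) = {Recv, Sync, Ack, Init, Retry, Reset}, add states in Sat(valid) with some successor in Z. Z1 = {Recv, Sync, Ack, Send, Init, Retry, Reset}; fixed.
Sat(E[valid U A[idle U EX valid]]) = {Recv, Sync, Ack, Send, Init, Retry, Reset}
Retry ∈ Sat(E[valid U A[idle U EX valid]]) = {Recv, Sync, Ack, Send, Init, Retry, Reset}, so the formula holds at Retry.

Yes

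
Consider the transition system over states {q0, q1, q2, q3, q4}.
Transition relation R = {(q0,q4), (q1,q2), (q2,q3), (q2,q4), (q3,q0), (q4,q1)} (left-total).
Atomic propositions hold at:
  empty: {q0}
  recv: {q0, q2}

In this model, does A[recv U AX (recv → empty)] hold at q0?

Yes

Sat(recv → empty) = {q0, q1, q3, q4}
Sat(AX (recv → empty)) = {s : every successor in {q0, q1, q3, q4}} = {q0, q2, q3, q4}
A[recv U AX (recv → empty)]: least fixpoint, start Z0 = Sat(AX (recv → empty)) = {q0, q2, q3, q4}, add states in Sat(recv) with every successor in Z. Already a fixed point.
Sat(A[recv U AX (recv → empty)]) = {q0, q2, q3, q4}
q0 ∈ Sat(A[recv U AX (recv → empty)]) = {q0, q2, q3, q4}, so the formula holds at q0.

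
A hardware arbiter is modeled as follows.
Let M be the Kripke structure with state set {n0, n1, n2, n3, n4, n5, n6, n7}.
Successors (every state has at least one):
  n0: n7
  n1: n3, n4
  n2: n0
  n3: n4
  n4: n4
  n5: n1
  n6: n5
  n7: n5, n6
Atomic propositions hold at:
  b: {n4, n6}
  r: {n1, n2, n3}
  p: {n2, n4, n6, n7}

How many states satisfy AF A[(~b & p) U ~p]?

Sat(~b) = {n0, n1, n2, n3, n5, n7}
Sat(~b & p) = {n2, n7}
Sat(~p) = {n0, n1, n3, n5}
A[(~b & p) U ~p]: least fixpoint, start Z0 = Sat(~p) = {n0, n1, n3, n5}, add states in Sat(~b & p) with every successor in Z. Z1 = {n0, n1, n2, n3, n5}; fixed.
Sat(A[(~b & p) U ~p]) = {n0, n1, n2, n3, n5}
AF A[(~b & p) U ~p]: least fixpoint, start Z0 = {n0, n1, n2, n3, n5}, add states with every successor in Z. Z1 = {n0, n1, n2, n3, n5, n6}; Z2 = {n0, n1, n2, n3, n5, n6, n7}; fixed.
Sat(AF A[(~b & p) U ~p]) = {n0, n1, n2, n3, n5, n6, n7}
|Sat(AF A[(~b & p) U ~p])| = |{n0, n1, n2, n3, n5, n6, n7}| = 7.

7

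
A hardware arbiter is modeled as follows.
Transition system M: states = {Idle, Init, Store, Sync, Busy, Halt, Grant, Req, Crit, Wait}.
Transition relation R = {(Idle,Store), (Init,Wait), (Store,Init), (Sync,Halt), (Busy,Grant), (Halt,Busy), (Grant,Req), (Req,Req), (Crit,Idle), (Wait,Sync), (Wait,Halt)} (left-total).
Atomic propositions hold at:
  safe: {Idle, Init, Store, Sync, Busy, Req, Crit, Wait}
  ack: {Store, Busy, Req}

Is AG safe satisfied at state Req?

Yes

AG safe: greatest fixpoint, start Z0 = {Idle, Init, Store, Sync, Busy, Req, Crit, Wait}, keep only states in Sat with every successor in Z. Z1 = {Idle, Init, Store, Req, Crit}; Z2 = {Idle, Store, Req, Crit}; Z3 = {Idle, Req, Crit}; Z4 = {Req, Crit}; Z5 = {Req}; fixed.
Sat(AG safe) = {Req}
Req ∈ Sat(AG safe) = {Req}, so the formula holds at Req.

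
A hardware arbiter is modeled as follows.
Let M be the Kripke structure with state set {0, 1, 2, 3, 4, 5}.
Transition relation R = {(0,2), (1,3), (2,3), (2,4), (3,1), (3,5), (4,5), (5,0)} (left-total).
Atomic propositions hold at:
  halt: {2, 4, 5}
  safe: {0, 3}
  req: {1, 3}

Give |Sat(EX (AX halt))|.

2

Sat(AX halt) = {s : every successor in {2, 4, 5}} = {0, 4}
Sat(EX (AX halt)) = {s : some successor in {0, 4}} = {2, 5}
|Sat(EX (AX halt))| = |{2, 5}| = 2.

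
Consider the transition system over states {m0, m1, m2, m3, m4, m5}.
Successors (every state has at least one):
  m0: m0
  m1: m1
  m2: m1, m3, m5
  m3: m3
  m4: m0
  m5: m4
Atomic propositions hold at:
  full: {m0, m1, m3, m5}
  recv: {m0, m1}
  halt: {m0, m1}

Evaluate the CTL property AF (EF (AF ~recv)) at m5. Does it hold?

Sat(~recv) = {m2, m3, m4, m5}
AF ~recv: least fixpoint, start Z0 = {m2, m3, m4, m5}, add states with every successor in Z. Already a fixed point.
Sat(AF ~recv) = {m2, m3, m4, m5}
EF (AF ~recv): least fixpoint, start Z0 = {m2, m3, m4, m5}, add states with some successor in Z. Already a fixed point.
Sat(EF (AF ~recv)) = {m2, m3, m4, m5}
AF (EF (AF ~recv)): least fixpoint, start Z0 = {m2, m3, m4, m5}, add states with every successor in Z. Already a fixed point.
Sat(AF (EF (AF ~recv))) = {m2, m3, m4, m5}
m5 ∈ Sat(AF (EF (AF ~recv))) = {m2, m3, m4, m5}, so the formula holds at m5.

Yes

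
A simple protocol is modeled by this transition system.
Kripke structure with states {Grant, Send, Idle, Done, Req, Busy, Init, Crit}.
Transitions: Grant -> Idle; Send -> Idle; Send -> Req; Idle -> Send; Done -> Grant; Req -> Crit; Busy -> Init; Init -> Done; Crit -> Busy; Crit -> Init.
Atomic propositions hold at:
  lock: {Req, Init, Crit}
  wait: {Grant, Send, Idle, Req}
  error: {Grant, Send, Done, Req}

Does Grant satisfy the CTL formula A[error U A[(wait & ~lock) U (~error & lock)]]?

Sat(~lock) = {Grant, Send, Idle, Done, Busy}
Sat(wait & ~lock) = {Grant, Send, Idle}
Sat(~error) = {Idle, Busy, Init, Crit}
Sat(~error & lock) = {Init, Crit}
A[(wait & ~lock) U (~error & lock)]: least fixpoint, start Z0 = Sat((~error & lock)) = {Init, Crit}, add states in Sat(wait & ~lock) with every successor in Z. Already a fixed point.
Sat(A[(wait & ~lock) U (~error & lock)]) = {Init, Crit}
A[error U A[(wait & ~lock) U (~error & lock)]]: least fixpoint, start Z0 = Sat(A[(wait & ~lock) U (~error & lock)]) = {Init, Crit}, add states in Sat(error) with every successor in Z. Z1 = {Req, Init, Crit}; fixed.
Sat(A[error U A[(wait & ~lock) U (~error & lock)]]) = {Req, Init, Crit}
Grant ∉ Sat(A[error U A[(wait & ~lock) U (~error & lock)]]) = {Req, Init, Crit}, so the formula does not hold at Grant.

No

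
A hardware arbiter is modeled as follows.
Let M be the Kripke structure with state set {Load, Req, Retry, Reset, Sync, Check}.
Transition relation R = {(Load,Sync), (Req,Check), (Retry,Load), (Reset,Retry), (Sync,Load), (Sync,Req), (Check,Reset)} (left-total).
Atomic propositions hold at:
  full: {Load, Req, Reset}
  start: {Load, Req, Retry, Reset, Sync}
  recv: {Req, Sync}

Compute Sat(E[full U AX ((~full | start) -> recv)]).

Sat(~full) = {Retry, Sync, Check}
Sat(~full | start) = {Load, Req, Retry, Reset, Sync, Check}
Sat((~full | start) -> recv) = {Req, Sync}
Sat(AX ((~full | start) -> recv)) = {s : every successor in {Req, Sync}} = {Load}
E[full U AX ((~full | start) -> recv)]: least fixpoint, start Z0 = Sat(AX ((~full | start) -> recv)) = {Load}, add states in Sat(full) with some successor in Z. Already a fixed point.
Sat(E[full U AX ((~full | start) -> recv)]) = {Load}

{Load}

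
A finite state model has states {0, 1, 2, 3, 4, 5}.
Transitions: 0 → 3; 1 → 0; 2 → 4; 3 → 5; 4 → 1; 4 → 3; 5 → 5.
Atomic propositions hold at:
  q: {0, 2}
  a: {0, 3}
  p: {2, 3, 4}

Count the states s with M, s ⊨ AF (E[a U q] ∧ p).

E[a U q]: least fixpoint, start Z0 = Sat(q) = {0, 2}, add states in Sat(a) with some successor in Z. Already a fixed point.
Sat(E[a U q]) = {0, 2}
Sat(E[a U q] ∧ p) = {2}
AF (E[a U q] ∧ p): least fixpoint, start Z0 = {2}, add states with every successor in Z. Already a fixed point.
Sat(AF (E[a U q] ∧ p)) = {2}
|Sat(AF (E[a U q] ∧ p))| = |{2}| = 1.

1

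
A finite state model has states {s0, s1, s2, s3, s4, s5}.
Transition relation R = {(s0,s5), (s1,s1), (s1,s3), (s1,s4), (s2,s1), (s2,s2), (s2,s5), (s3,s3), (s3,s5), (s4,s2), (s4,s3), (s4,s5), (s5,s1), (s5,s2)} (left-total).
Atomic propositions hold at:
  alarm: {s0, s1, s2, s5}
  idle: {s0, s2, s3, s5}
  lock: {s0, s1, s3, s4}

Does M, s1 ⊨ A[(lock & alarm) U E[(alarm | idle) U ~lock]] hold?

Sat(lock & alarm) = {s0, s1}
Sat(alarm | idle) = {s0, s1, s2, s3, s5}
Sat(~lock) = {s2, s5}
E[(alarm | idle) U ~lock]: least fixpoint, start Z0 = Sat(~lock) = {s2, s5}, add states in Sat(alarm | idle) with some successor in Z. Z1 = {s0, s2, s3, s5}; Z2 = {s0, s1, s2, s3, s5}; fixed.
Sat(E[(alarm | idle) U ~lock]) = {s0, s1, s2, s3, s5}
A[(lock & alarm) U E[(alarm | idle) U ~lock]]: least fixpoint, start Z0 = Sat(E[(alarm | idle) U ~lock]) = {s0, s1, s2, s3, s5}, add states in Sat(lock & alarm) with every successor in Z. Already a fixed point.
Sat(A[(lock & alarm) U E[(alarm | idle) U ~lock]]) = {s0, s1, s2, s3, s5}
s1 ∈ Sat(A[(lock & alarm) U E[(alarm | idle) U ~lock]]) = {s0, s1, s2, s3, s5}, so the formula holds at s1.

Yes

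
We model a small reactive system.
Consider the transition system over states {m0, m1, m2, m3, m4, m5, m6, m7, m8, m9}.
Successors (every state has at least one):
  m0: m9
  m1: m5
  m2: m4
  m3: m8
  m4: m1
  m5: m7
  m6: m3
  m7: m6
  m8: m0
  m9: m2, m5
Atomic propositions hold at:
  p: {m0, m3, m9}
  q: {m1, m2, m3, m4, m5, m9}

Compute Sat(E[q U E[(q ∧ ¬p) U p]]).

{m0, m3, m9}

Sat(¬p) = {m1, m2, m4, m5, m6, m7, m8}
Sat(q ∧ ¬p) = {m1, m2, m4, m5}
E[(q ∧ ¬p) U p]: least fixpoint, start Z0 = Sat(p) = {m0, m3, m9}, add states in Sat(q ∧ ¬p) with some successor in Z. Already a fixed point.
Sat(E[(q ∧ ¬p) U p]) = {m0, m3, m9}
E[q U E[(q ∧ ¬p) U p]]: least fixpoint, start Z0 = Sat(E[(q ∧ ¬p) U p]) = {m0, m3, m9}, add states in Sat(q) with some successor in Z. Already a fixed point.
Sat(E[q U E[(q ∧ ¬p) U p]]) = {m0, m3, m9}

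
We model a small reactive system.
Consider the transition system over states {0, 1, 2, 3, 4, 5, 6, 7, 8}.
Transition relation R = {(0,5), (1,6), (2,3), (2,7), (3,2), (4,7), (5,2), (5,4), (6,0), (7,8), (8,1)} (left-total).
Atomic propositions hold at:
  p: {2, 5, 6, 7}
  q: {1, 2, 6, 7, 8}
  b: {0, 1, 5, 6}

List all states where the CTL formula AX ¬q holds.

{0, 6}

Sat(¬q) = {0, 3, 4, 5}
Sat(AX ¬q) = {s : every successor in {0, 3, 4, 5}} = {0, 6}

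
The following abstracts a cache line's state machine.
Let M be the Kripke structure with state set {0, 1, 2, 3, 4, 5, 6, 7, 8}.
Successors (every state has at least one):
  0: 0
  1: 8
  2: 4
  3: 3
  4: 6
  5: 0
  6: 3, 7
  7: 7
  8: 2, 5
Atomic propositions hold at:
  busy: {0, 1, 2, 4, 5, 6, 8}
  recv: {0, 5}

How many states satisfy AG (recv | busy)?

2

Sat(recv | busy) = {0, 1, 2, 4, 5, 6, 8}
AG (recv | busy): greatest fixpoint, start Z0 = {0, 1, 2, 4, 5, 6, 8}, keep only states in Sat with every successor in Z. Z1 = {0, 1, 2, 4, 5, 8}; Z2 = {0, 1, 2, 5, 8}; Z3 = {0, 1, 5, 8}; Z4 = {0, 1, 5}; Z5 = {0, 5}; fixed.
Sat(AG (recv | busy)) = {0, 5}
|Sat(AG (recv | busy))| = |{0, 5}| = 2.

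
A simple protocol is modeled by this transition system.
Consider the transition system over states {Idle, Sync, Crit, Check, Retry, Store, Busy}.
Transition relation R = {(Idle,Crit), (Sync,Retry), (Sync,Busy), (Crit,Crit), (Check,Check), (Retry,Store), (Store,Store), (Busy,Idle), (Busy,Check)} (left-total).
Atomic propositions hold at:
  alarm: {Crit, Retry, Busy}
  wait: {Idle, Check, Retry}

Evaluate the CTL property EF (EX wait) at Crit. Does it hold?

Sat(EX wait) = {s : some successor in {Idle, Check, Retry}} = {Sync, Check, Busy}
EF (EX wait): least fixpoint, start Z0 = {Sync, Check, Busy}, add states with some successor in Z. Already a fixed point.
Sat(EF (EX wait)) = {Sync, Check, Busy}
Crit ∉ Sat(EF (EX wait)) = {Sync, Check, Busy}, so the formula does not hold at Crit.

No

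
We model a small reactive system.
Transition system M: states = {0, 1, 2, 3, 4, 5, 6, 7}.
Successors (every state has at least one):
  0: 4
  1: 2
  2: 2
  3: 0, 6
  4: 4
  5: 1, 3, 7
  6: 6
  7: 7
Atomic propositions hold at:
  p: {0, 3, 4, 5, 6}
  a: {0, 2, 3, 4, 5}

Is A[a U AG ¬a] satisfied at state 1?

No

Sat(¬a) = {1, 6, 7}
AG ¬a: greatest fixpoint, start Z0 = {1, 6, 7}, keep only states in Sat with every successor in Z. Z1 = {6, 7}; fixed.
Sat(AG ¬a) = {6, 7}
A[a U AG ¬a]: least fixpoint, start Z0 = Sat(AG ¬a) = {6, 7}, add states in Sat(a) with every successor in Z. Already a fixed point.
Sat(A[a U AG ¬a]) = {6, 7}
1 ∉ Sat(A[a U AG ¬a]) = {6, 7}, so the formula does not hold at 1.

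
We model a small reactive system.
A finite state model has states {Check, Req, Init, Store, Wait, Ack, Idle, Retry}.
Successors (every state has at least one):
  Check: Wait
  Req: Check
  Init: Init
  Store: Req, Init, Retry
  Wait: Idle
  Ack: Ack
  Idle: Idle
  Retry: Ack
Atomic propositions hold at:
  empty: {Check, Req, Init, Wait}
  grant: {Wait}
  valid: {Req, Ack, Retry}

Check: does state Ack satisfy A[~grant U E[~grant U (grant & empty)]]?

No

Sat(~grant) = {Check, Req, Init, Store, Ack, Idle, Retry}
Sat(grant & empty) = {Wait}
E[~grant U (grant & empty)]: least fixpoint, start Z0 = Sat((grant & empty)) = {Wait}, add states in Sat(~grant) with some successor in Z. Z1 = {Check, Wait}; Z2 = {Check, Req, Wait}; Z3 = {Check, Req, Store, Wait}; fixed.
Sat(E[~grant U (grant & empty)]) = {Check, Req, Store, Wait}
A[~grant U E[~grant U (grant & empty)]]: least fixpoint, start Z0 = Sat(E[~grant U (grant & empty)]) = {Check, Req, Store, Wait}, add states in Sat(~grant) with every successor in Z. Already a fixed point.
Sat(A[~grant U E[~grant U (grant & empty)]]) = {Check, Req, Store, Wait}
Ack ∉ Sat(A[~grant U E[~grant U (grant & empty)]]) = {Check, Req, Store, Wait}, so the formula does not hold at Ack.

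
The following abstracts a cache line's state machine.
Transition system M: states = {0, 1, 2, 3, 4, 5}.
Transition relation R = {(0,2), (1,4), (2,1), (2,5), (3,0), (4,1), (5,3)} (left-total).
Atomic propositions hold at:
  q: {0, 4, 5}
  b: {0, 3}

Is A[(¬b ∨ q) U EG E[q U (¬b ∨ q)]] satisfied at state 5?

No

Sat(¬b) = {1, 2, 4, 5}
Sat(¬b ∨ q) = {0, 1, 2, 4, 5}
E[q U (¬b ∨ q)]: least fixpoint, start Z0 = Sat((¬b ∨ q)) = {0, 1, 2, 4, 5}, add states in Sat(q) with some successor in Z. Already a fixed point.
Sat(E[q U (¬b ∨ q)]) = {0, 1, 2, 4, 5}
EG E[q U (¬b ∨ q)]: greatest fixpoint, start Z0 = {0, 1, 2, 4, 5}, keep only states in Sat with some successor in Z. Z1 = {0, 1, 2, 4}; fixed.
Sat(EG E[q U (¬b ∨ q)]) = {0, 1, 2, 4}
A[(¬b ∨ q) U EG E[q U (¬b ∨ q)]]: least fixpoint, start Z0 = Sat(EG E[q U (¬b ∨ q)]) = {0, 1, 2, 4}, add states in Sat(¬b ∨ q) with every successor in Z. Already a fixed point.
Sat(A[(¬b ∨ q) U EG E[q U (¬b ∨ q)]]) = {0, 1, 2, 4}
5 ∉ Sat(A[(¬b ∨ q) U EG E[q U (¬b ∨ q)]]) = {0, 1, 2, 4}, so the formula does not hold at 5.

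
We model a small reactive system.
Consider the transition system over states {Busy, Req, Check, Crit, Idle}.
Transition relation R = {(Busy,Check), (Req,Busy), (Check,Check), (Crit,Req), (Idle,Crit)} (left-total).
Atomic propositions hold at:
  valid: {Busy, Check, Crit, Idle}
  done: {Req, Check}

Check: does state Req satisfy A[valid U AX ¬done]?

Yes

Sat(¬done) = {Busy, Crit, Idle}
Sat(AX ¬done) = {s : every successor in {Busy, Crit, Idle}} = {Req, Idle}
A[valid U AX ¬done]: least fixpoint, start Z0 = Sat(AX ¬done) = {Req, Idle}, add states in Sat(valid) with every successor in Z. Z1 = {Req, Crit, Idle}; fixed.
Sat(A[valid U AX ¬done]) = {Req, Crit, Idle}
Req ∈ Sat(A[valid U AX ¬done]) = {Req, Crit, Idle}, so the formula holds at Req.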